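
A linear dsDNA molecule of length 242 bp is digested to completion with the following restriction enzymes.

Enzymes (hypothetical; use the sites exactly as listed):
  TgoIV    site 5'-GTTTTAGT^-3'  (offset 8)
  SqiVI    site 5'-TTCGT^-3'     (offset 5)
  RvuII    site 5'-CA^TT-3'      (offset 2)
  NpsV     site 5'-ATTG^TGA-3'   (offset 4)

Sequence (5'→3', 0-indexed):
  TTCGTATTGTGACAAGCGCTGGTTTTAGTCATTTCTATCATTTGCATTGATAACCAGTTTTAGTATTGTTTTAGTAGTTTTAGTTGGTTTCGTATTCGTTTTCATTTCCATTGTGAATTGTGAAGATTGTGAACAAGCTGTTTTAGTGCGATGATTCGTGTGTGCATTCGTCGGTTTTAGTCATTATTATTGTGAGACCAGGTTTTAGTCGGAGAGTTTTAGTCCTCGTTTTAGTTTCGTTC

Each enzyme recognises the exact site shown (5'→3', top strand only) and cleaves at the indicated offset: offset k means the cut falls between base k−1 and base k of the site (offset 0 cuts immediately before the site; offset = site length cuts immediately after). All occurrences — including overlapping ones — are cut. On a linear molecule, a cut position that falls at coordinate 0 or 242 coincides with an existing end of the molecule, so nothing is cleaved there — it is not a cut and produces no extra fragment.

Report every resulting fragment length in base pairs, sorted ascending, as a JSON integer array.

Per-enzyme occurrences:
  TgoIV (GTTTTAGT, off=8): starts [21, 56, 67, 76, 139, 173, 201, 215, 227] → cuts [29, 64, 75, 84, 147, 181, 209, 223, 235]
  SqiVI (TTCGT, off=5): starts [0, 88, 94, 154, 166, 235] → cuts [5, 93, 99, 159, 171, 240]
  RvuII (CATT, off=2): starts [29, 38, 44, 102, 108, 164, 181] → cuts [31, 40, 46, 104, 110, 166, 183]
  NpsV (ATTGTGA, off=4): starts [5, 109, 116, 125, 188] → cuts [9, 113, 120, 129, 192]

Pooled cuts: [5, 9, 29, 31, 40, 46, 64, 75, 84, 93, 99, 104, 110, 113, 120, 129, 147, 159, 166, 171, 181, 183, 192, 209, 223, 235, 240]

Fragments:
  [0,5): 5 bp
  [5,9): 4 bp
  [9,29): 20 bp
  [29,31): 2 bp
  [31,40): 9 bp
  [40,46): 6 bp
  [46,64): 18 bp
  [64,75): 11 bp
  [75,84): 9 bp
  [84,93): 9 bp
  [93,99): 6 bp
  [99,104): 5 bp
  [104,110): 6 bp
  [110,113): 3 bp
  [113,120): 7 bp
  [120,129): 9 bp
  [129,147): 18 bp
  [147,159): 12 bp
  [159,166): 7 bp
  [166,171): 5 bp
  [171,181): 10 bp
  [181,183): 2 bp
  [183,192): 9 bp
  [192,209): 17 bp
  [209,223): 14 bp
  [223,235): 12 bp
  [235,240): 5 bp
  [240,242): 2 bp

[2,2,2,3,4,5,5,5,5,6,6,6,7,7,9,9,9,9,9,10,11,12,12,14,17,18,18,20]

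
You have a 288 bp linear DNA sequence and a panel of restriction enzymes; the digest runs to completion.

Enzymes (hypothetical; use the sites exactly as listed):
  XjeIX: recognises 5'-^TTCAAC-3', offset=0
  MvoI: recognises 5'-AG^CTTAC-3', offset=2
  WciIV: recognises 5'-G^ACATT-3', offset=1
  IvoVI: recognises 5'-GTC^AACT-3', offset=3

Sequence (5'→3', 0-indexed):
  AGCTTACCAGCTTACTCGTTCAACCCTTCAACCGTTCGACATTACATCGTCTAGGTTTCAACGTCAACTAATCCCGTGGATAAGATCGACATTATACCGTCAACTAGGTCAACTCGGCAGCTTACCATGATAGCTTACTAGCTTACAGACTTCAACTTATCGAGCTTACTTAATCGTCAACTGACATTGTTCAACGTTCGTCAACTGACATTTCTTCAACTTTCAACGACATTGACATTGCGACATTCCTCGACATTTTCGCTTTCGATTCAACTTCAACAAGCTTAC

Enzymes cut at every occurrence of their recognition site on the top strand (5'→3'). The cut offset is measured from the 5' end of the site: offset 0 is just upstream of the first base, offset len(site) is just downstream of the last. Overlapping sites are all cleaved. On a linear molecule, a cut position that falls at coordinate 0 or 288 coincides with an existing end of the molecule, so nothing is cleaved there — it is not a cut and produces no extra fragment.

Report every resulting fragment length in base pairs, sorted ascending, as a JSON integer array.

[2,5,5,5,6,6,6,7,7,7,8,8,8,8,8,9,9,9,9,10,10,12,13,13,13,14,14,16,18,23]

Scan for sites:
  XjeIX (TTCAAC, off=0): starts [18, 26, 56, 150, 189, 214, 221, 268, 274] → cuts [18, 26, 56, 150, 189, 214, 221, 268, 274]
  MvoI (AGCTTAC, off=2): starts [0, 8, 118, 131, 139, 162, 281] → cuts [2, 10, 120, 133, 141, 164, 283]
  WciIV (GACATT, off=1): starts [37, 87, 182, 206, 227, 233, 241, 251] → cuts [38, 88, 183, 207, 228, 234, 242, 252]
  IvoVI (GTCAACT, off=3): starts [62, 98, 107, 175, 199] → cuts [65, 101, 110, 178, 202]

All cut coordinates (distinct, sorted): [2, 10, 18, 26, 38, 56, 65, 88, 101, 110, 120, 133, 141, 150, 164, 178, 183, 189, 202, 207, 214, 221, 228, 234, 242, 252, 268, 274, 283]

Fragments:
  [0,2): 2 bp
  [2,10): 8 bp
  [10,18): 8 bp
  [18,26): 8 bp
  [26,38): 12 bp
  [38,56): 18 bp
  [56,65): 9 bp
  [65,88): 23 bp
  [88,101): 13 bp
  [101,110): 9 bp
  [110,120): 10 bp
  [120,133): 13 bp
  [133,141): 8 bp
  [141,150): 9 bp
  [150,164): 14 bp
  [164,178): 14 bp
  [178,183): 5 bp
  [183,189): 6 bp
  [189,202): 13 bp
  [202,207): 5 bp
  [207,214): 7 bp
  [214,221): 7 bp
  [221,228): 7 bp
  [228,234): 6 bp
  [234,242): 8 bp
  [242,252): 10 bp
  [252,268): 16 bp
  [268,274): 6 bp
  [274,283): 9 bp
  [283,288): 5 bp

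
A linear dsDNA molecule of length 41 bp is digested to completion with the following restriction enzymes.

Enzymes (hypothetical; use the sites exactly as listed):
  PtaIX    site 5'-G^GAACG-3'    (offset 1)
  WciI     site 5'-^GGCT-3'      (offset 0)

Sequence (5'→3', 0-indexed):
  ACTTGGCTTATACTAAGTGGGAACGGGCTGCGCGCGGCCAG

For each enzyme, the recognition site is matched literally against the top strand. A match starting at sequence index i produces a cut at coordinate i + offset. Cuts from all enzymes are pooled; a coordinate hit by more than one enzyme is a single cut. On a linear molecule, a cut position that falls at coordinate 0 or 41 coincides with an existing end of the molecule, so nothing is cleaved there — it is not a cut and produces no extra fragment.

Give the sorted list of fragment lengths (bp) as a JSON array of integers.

[4,5,16,16]

Per-enzyme occurrences:
  PtaIX (GGAACG, off=1): starts [19] → cuts [20]
  WciI (GGCT, off=0): starts [4, 25] → cuts [4, 25]

All cut coordinates (distinct, sorted): [4, 20, 25]

Fragment lengths:
  [0,4): 4 bp
  [4,20): 16 bp
  [20,25): 5 bp
  [25,41): 16 bp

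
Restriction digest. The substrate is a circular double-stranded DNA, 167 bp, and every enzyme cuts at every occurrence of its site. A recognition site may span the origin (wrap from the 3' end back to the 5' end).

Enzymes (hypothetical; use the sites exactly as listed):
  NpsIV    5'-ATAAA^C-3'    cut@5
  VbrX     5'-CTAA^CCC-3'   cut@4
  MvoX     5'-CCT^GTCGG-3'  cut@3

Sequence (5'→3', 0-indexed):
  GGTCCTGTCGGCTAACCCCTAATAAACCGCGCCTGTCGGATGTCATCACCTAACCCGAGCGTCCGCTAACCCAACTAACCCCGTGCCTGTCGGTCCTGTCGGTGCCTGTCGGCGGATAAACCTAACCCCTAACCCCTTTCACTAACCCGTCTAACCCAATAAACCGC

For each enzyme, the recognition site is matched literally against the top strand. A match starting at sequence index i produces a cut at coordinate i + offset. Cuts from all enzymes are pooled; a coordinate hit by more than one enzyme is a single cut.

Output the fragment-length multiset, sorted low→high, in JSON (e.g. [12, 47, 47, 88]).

[5,7,8,9,9,9,9,9,10,10,10,11,13,13,16,19]

Scan for sites:
  NpsIV ATAAAC/5: at [21, 115, 158] ⇒ [26, 120, 163]
  VbrX CTAACCC/4: at [11, 49, 65, 74, 121, 128, 141, 150] ⇒ [15, 53, 69, 78, 125, 132, 145, 154]
  MvoX CCTGTCGG/3: at [3, 31, 85, 94, 104] ⇒ [6, 34, 88, 97, 107]

Pooled cuts: [6, 15, 26, 34, 53, 69, 78, 88, 97, 107, 120, 125, 132, 145, 154, 163]

Fragment lengths:
  6→15: 9 bp
  15→26: 11 bp
  26→34: 8 bp
  34→53: 19 bp
  53→69: 16 bp
  69→78: 9 bp
  78→88: 10 bp
  88→97: 9 bp
  97→107: 10 bp
  107→120: 13 bp
  120→125: 5 bp
  125→132: 7 bp
  132→145: 13 bp
  145→154: 9 bp
  154→163: 9 bp
  163→6 (wrap): 167-163+6 = 10 bp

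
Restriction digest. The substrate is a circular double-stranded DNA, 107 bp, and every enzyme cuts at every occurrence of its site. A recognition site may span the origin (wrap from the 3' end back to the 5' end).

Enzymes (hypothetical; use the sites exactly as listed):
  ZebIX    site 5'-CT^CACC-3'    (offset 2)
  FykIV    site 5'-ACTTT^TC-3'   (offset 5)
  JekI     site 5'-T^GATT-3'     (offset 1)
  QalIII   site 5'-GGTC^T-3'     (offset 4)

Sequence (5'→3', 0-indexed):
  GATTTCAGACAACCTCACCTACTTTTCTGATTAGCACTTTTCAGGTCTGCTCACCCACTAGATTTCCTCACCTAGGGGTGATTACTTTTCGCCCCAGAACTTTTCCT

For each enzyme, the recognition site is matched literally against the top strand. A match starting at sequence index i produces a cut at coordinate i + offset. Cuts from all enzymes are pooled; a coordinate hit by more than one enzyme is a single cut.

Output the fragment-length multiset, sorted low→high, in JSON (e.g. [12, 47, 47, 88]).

[3,4,4,7,9,10,11,12,15,15,17]

Site scan:
  ZebIX CTCACC/2: at [13, 49, 66] ⇒ [15, 51, 68]
  FykIV ACTTTTC/5: at [20, 35, 83, 98] ⇒ [25, 40, 88, 103]
  JekI TGATT/1: at [27, 78, 106] ⇒ [0, 28, 79]
  QalIII GGTCT/4: at [43] ⇒ [47]

All cut coordinates (distinct, sorted): [0, 15, 25, 28, 40, 47, 51, 68, 79, 88, 103]

Fragments:
  0→15: 15 bp
  15→25: 10 bp
  25→28: 3 bp
  28→40: 12 bp
  40→47: 7 bp
  47→51: 4 bp
  51→68: 17 bp
  68→79: 11 bp
  79→88: 9 bp
  88→103: 15 bp
  103→0 (wrap): 107-103+0 = 4 bp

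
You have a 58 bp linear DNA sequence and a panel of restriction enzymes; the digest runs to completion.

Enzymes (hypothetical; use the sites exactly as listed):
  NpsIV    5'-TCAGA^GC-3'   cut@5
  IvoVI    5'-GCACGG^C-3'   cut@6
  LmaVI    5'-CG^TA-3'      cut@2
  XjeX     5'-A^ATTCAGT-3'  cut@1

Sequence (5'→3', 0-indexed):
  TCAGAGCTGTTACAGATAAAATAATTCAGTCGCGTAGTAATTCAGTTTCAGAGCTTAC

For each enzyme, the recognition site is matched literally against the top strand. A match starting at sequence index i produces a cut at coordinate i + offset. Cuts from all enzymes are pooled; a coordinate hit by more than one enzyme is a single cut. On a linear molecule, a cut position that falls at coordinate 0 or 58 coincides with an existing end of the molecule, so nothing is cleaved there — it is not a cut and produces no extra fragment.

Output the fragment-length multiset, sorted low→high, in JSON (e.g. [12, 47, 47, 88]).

Site scan:
  NpsIV (TCAGAGC, off=5): starts [0, 47] → cuts [5, 52]
  IvoVI (GCACGGC, off=6): no sites
  LmaVI (CGTA, off=2): starts [32] → cuts [34]
  XjeX (AATTCAGT, off=1): starts [22, 38] → cuts [23, 39]

Pooled cuts: [5, 23, 34, 39, 52]

Fragments:
  [0,5): 5 bp
  [5,23): 18 bp
  [23,34): 11 bp
  [34,39): 5 bp
  [39,52): 13 bp
  [52,58): 6 bp

[5,5,6,11,13,18]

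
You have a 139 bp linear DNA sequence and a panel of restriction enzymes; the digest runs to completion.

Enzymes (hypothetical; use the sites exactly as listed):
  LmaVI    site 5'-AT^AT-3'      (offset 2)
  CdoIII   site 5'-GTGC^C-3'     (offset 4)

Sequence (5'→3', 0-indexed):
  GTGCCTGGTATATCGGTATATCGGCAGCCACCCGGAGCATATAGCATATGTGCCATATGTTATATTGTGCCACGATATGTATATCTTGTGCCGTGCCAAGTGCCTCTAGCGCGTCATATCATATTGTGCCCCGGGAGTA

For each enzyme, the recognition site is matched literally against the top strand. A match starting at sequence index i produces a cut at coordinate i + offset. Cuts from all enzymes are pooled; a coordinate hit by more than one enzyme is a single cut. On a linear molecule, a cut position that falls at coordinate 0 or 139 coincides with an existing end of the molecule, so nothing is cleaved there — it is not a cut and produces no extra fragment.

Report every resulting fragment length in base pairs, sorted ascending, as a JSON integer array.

[3,4,5,5,6,6,6,7,7,7,7,7,7,8,9,10,14,21]

Per-enzyme occurrences:
  LmaVI (ATAT, off=2): starts [9, 17, 38, 45, 54, 61, 74, 80, 115, 120] → cuts [11, 19, 40, 47, 56, 63, 76, 82, 117, 122]
  CdoIII (GTGCC, off=4): starts [0, 49, 66, 87, 92, 99, 125] → cuts [4, 53, 70, 91, 96, 103, 129]

All cut coordinates (distinct, sorted): [4, 11, 19, 40, 47, 53, 56, 63, 70, 76, 82, 91, 96, 103, 117, 122, 129]

Fragments:
  [0,4): 4 bp
  [4,11): 7 bp
  [11,19): 8 bp
  [19,40): 21 bp
  [40,47): 7 bp
  [47,53): 6 bp
  [53,56): 3 bp
  [56,63): 7 bp
  [63,70): 7 bp
  [70,76): 6 bp
  [76,82): 6 bp
  [82,91): 9 bp
  [91,96): 5 bp
  [96,103): 7 bp
  [103,117): 14 bp
  [117,122): 5 bp
  [122,129): 7 bp
  [129,139): 10 bp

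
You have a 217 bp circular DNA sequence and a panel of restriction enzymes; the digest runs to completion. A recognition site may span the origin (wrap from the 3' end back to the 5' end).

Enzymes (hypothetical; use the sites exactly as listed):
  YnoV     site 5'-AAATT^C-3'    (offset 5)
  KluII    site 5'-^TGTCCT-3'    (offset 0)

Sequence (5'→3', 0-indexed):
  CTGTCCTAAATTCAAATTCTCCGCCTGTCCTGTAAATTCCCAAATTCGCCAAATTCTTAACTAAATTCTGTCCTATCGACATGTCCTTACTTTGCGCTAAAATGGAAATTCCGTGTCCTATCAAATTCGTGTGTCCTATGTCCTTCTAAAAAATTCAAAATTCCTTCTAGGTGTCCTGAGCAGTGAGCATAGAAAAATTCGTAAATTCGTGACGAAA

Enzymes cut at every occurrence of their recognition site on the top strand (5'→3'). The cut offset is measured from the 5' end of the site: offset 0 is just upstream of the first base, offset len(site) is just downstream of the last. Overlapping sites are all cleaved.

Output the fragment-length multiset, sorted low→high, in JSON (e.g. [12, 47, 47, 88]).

Site scan:
  YnoV (AAATTC, off=5): starts [7, 13, 33, 41, 50, 62, 105, 122, 150, 157, 194, 202] → cuts [12, 18, 38, 46, 55, 67, 110, 127, 155, 162, 199, 207]
  KluII (TGTCCT, off=0): starts [1, 25, 68, 81, 113, 131, 138, 171] → cuts [1, 25, 68, 81, 113, 131, 138, 171]

Pooled cuts: [1, 12, 18, 25, 38, 46, 55, 67, 68, 81, 110, 113, 127, 131, 138, 155, 162, 171, 199, 207]

Fragment lengths:
  1→12: 11 bp
  12→18: 6 bp
  18→25: 7 bp
  25→38: 13 bp
  38→46: 8 bp
  46→55: 9 bp
  55→67: 12 bp
  67→68: 1 bp
  68→81: 13 bp
  81→110: 29 bp
  110→113: 3 bp
  113→127: 14 bp
  127→131: 4 bp
  131→138: 7 bp
  138→155: 17 bp
  155→162: 7 bp
  162→171: 9 bp
  171→199: 28 bp
  199→207: 8 bp
  207→1 (wrap): 217-207+1 = 11 bp

[1,3,4,6,7,7,7,8,8,9,9,11,11,12,13,13,14,17,28,29]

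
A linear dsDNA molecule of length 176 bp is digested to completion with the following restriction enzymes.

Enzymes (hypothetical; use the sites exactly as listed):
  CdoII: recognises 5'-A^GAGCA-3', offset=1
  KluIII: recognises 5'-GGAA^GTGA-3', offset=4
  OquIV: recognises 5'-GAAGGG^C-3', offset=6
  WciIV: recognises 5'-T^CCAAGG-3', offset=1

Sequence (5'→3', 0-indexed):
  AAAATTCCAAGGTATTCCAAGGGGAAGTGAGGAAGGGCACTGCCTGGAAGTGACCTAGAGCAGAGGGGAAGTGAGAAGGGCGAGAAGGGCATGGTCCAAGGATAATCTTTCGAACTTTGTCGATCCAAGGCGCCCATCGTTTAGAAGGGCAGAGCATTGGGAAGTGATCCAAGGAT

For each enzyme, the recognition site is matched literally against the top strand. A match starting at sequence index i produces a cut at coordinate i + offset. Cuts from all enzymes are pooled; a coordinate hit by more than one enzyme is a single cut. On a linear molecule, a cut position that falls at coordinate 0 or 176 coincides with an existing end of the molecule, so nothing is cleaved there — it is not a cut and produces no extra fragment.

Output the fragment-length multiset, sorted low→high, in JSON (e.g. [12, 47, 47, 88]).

[2,5,6,6,8,8,9,10,10,10,11,12,12,13,25,29]

Per-enzyme occurrences:
  CdoII AGAGCA/1: at [56, 150] ⇒ [57, 151]
  KluIII GGAAGTGA/4: at [22, 45, 66, 159] ⇒ [26, 49, 70, 163]
  OquIV GAAGGGC/6: at [31, 74, 83, 143] ⇒ [37, 80, 89, 149]
  WciIV TCCAAGG/1: at [5, 15, 94, 123, 167] ⇒ [6, 16, 95, 124, 168]

All cut coordinates (distinct, sorted): [6, 16, 26, 37, 49, 57, 70, 80, 89, 95, 124, 149, 151, 163, 168]

Fragment lengths:
  [0,6): 6 bp
  [6,16): 10 bp
  [16,26): 10 bp
  [26,37): 11 bp
  [37,49): 12 bp
  [49,57): 8 bp
  [57,70): 13 bp
  [70,80): 10 bp
  [80,89): 9 bp
  [89,95): 6 bp
  [95,124): 29 bp
  [124,149): 25 bp
  [149,151): 2 bp
  [151,163): 12 bp
  [163,168): 5 bp
  [168,176): 8 bp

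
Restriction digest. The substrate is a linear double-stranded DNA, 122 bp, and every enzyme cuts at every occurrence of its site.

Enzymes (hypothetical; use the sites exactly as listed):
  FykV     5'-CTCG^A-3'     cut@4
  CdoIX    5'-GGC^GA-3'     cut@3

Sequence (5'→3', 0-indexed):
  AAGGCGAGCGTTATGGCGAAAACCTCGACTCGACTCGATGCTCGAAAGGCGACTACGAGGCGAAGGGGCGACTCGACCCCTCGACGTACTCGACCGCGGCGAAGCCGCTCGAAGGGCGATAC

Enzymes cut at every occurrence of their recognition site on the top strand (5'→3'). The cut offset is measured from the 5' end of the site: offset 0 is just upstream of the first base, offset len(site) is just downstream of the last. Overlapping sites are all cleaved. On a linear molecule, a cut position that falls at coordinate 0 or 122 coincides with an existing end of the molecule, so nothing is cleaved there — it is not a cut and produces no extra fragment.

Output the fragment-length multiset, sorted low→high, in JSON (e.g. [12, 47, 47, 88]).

Site scan:
  FykV (CTCGA, off=4): starts [23, 28, 33, 40, 71, 79, 88, 107] → cuts [27, 32, 37, 44, 75, 83, 92, 111]
  CdoIX (GGCGA, off=3): starts [2, 14, 47, 58, 66, 97, 114] → cuts [5, 17, 50, 61, 69, 100, 117]

Pooled cuts: [5, 17, 27, 32, 37, 44, 50, 61, 69, 75, 83, 92, 100, 111, 117]

Fragment lengths:
  [0,5): 5 bp
  [5,17): 12 bp
  [17,27): 10 bp
  [27,32): 5 bp
  [32,37): 5 bp
  [37,44): 7 bp
  [44,50): 6 bp
  [50,61): 11 bp
  [61,69): 8 bp
  [69,75): 6 bp
  [75,83): 8 bp
  [83,92): 9 bp
  [92,100): 8 bp
  [100,111): 11 bp
  [111,117): 6 bp
  [117,122): 5 bp

[5,5,5,5,6,6,6,7,8,8,8,9,10,11,11,12]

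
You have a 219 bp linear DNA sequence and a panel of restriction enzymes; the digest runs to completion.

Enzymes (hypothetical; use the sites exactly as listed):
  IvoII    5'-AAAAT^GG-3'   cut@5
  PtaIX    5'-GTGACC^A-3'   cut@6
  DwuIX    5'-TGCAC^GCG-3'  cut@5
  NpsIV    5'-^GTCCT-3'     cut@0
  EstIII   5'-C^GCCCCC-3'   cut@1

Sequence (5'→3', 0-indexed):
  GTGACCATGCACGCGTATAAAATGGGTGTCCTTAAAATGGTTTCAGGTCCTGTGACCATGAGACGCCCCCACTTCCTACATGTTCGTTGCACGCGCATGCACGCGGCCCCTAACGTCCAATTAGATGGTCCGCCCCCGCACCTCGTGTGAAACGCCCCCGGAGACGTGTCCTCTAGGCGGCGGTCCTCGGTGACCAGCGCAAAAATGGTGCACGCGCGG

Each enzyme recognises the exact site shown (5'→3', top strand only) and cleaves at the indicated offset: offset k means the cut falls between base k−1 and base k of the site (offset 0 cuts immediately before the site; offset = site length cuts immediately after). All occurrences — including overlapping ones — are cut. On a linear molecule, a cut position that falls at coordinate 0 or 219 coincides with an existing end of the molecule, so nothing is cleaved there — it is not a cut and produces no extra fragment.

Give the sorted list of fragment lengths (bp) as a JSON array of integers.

Site scan:
  IvoII AAAATGG/5: at [18, 33, 201] ⇒ [23, 38, 206]
  PtaIX GTGACCA/6: at [0, 51, 189] ⇒ [6, 57, 195]
  DwuIX TGCACGCG/5: at [7, 87, 97, 208] ⇒ [12, 92, 102, 213]
  NpsIV GTCCT/0: at [27, 46, 167, 182] ⇒ [27, 46, 167, 182]
  EstIII CGCCCCC/1: at [63, 130, 152] ⇒ [64, 131, 153]

All cut coordinates (distinct, sorted): [6, 12, 23, 27, 38, 46, 57, 64, 92, 102, 131, 153, 167, 182, 195, 206, 213]

Fragments:
  [0,6): 6 bp
  [6,12): 6 bp
  [12,23): 11 bp
  [23,27): 4 bp
  [27,38): 11 bp
  [38,46): 8 bp
  [46,57): 11 bp
  [57,64): 7 bp
  [64,92): 28 bp
  [92,102): 10 bp
  [102,131): 29 bp
  [131,153): 22 bp
  [153,167): 14 bp
  [167,182): 15 bp
  [182,195): 13 bp
  [195,206): 11 bp
  [206,213): 7 bp
  [213,219): 6 bp

[4,6,6,6,7,7,8,10,11,11,11,11,13,14,15,22,28,29]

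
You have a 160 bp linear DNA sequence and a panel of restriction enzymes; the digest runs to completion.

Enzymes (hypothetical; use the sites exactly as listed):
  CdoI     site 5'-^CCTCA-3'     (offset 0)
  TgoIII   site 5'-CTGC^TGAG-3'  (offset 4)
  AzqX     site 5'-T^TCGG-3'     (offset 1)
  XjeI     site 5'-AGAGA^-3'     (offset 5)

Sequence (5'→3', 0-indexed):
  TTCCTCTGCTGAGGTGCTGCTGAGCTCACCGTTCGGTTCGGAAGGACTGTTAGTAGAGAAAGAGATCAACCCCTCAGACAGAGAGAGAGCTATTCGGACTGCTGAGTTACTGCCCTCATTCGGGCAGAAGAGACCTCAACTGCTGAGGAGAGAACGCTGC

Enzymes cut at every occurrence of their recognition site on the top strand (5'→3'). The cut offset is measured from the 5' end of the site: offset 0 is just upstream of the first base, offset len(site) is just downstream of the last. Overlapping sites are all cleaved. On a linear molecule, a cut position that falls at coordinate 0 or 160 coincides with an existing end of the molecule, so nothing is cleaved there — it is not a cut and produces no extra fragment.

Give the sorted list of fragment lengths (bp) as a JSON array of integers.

Scan for sites:
  CdoI CCTCA/0: at [71, 113, 133] ⇒ [71, 113, 133]
  TgoIII CTGCTGAG/4: at [5, 16, 98, 139] ⇒ [9, 20, 102, 143]
  AzqX TTCGG/1: at [31, 36, 92, 118] ⇒ [32, 37, 93, 119]
  XjeI AGAGA/5: at [54, 60, 79, 81, 83, 128, 148] ⇒ [59, 65, 84, 86, 88, 133, 153]

All cut coordinates (distinct, sorted): [9, 20, 32, 37, 59, 65, 71, 84, 86, 88, 93, 102, 113, 119, 133, 143, 153]

Fragments:
  [0,9): 9 bp
  [9,20): 11 bp
  [20,32): 12 bp
  [32,37): 5 bp
  [37,59): 22 bp
  [59,65): 6 bp
  [65,71): 6 bp
  [71,84): 13 bp
  [84,86): 2 bp
  [86,88): 2 bp
  [88,93): 5 bp
  [93,102): 9 bp
  [102,113): 11 bp
  [113,119): 6 bp
  [119,133): 14 bp
  [133,143): 10 bp
  [143,153): 10 bp
  [153,160): 7 bp

[2,2,5,5,6,6,6,7,9,9,10,10,11,11,12,13,14,22]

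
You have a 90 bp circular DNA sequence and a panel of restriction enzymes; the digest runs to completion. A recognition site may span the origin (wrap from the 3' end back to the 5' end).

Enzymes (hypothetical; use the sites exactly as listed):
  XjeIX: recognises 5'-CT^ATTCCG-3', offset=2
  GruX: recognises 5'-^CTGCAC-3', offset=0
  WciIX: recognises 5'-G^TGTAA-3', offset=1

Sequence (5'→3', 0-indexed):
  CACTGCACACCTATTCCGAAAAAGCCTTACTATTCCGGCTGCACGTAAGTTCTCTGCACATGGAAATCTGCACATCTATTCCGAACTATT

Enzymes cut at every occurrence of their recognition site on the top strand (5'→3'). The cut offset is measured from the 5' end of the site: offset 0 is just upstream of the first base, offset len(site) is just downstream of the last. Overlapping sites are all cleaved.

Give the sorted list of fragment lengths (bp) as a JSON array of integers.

[7,10,10,14,15,15,19]

Site scan:
  XjeIX (CTATTCCG, off=2): starts [10, 29, 75] → cuts [12, 31, 77]
  GruX (CTGCAC, off=0): starts [2, 38, 53, 67] → cuts [2, 38, 53, 67]
  WciIX (GTGTAA, off=1): no sites

All cut coordinates (distinct, sorted): [2, 12, 31, 38, 53, 67, 77]

Fragments:
  2→12: 10 bp
  12→31: 19 bp
  31→38: 7 bp
  38→53: 15 bp
  53→67: 14 bp
  67→77: 10 bp
  77→2 (wrap): 90-77+2 = 15 bp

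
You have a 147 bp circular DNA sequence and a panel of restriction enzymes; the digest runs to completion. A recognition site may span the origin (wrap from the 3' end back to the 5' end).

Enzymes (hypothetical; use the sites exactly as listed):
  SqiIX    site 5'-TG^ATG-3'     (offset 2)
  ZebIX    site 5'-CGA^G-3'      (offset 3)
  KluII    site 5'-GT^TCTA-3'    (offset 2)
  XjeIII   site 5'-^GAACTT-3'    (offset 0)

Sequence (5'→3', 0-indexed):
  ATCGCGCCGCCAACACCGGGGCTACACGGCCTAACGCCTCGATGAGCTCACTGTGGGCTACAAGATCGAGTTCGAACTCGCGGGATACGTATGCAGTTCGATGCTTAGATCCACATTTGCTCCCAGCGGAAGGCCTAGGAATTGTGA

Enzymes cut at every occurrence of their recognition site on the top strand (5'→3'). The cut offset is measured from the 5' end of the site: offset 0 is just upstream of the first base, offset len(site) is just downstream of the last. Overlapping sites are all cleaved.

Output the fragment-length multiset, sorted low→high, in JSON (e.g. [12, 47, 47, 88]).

Site scan:
  SqiIX (TGATG, off=2): no sites
  ZebIX CGAG/3: at [66] ⇒ [69]
  KluII (GTTCTA, off=2): no sites
  XjeIII (GAACTT, off=0): no sites

All cut coordinates (distinct, sorted): [69]

Fragments:
  69→69 (wrap): 147-69+69 = 147 bp

[147]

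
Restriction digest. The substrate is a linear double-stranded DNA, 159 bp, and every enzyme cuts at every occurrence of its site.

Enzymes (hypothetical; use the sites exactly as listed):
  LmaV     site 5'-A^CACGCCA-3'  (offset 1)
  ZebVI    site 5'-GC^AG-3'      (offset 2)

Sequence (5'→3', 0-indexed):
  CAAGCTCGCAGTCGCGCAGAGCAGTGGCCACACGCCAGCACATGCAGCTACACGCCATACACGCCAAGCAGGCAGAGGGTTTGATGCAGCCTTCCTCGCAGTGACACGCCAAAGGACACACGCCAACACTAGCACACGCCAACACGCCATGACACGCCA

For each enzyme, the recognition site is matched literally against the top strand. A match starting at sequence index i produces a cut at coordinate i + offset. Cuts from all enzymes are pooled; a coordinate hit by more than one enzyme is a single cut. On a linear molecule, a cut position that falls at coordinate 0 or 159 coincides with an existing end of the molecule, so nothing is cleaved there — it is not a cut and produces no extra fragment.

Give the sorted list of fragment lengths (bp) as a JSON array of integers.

[4,5,5,5,7,8,8,8,9,9,10,10,12,14,14,15,16]

Per-enzyme occurrences:
  LmaV (ACACGCCA, off=1): starts [29, 49, 58, 103, 117, 133, 141, 151] → cuts [30, 50, 59, 104, 118, 134, 142, 152]
  ZebVI (GCAG, off=2): starts [7, 15, 20, 43, 67, 71, 85, 97] → cuts [9, 17, 22, 45, 69, 73, 87, 99]

All cut coordinates (distinct, sorted): [9, 17, 22, 30, 45, 50, 59, 69, 73, 87, 99, 104, 118, 134, 142, 152]

Fragment lengths:
  [0,9): 9 bp
  [9,17): 8 bp
  [17,22): 5 bp
  [22,30): 8 bp
  [30,45): 15 bp
  [45,50): 5 bp
  [50,59): 9 bp
  [59,69): 10 bp
  [69,73): 4 bp
  [73,87): 14 bp
  [87,99): 12 bp
  [99,104): 5 bp
  [104,118): 14 bp
  [118,134): 16 bp
  [134,142): 8 bp
  [142,152): 10 bp
  [152,159): 7 bp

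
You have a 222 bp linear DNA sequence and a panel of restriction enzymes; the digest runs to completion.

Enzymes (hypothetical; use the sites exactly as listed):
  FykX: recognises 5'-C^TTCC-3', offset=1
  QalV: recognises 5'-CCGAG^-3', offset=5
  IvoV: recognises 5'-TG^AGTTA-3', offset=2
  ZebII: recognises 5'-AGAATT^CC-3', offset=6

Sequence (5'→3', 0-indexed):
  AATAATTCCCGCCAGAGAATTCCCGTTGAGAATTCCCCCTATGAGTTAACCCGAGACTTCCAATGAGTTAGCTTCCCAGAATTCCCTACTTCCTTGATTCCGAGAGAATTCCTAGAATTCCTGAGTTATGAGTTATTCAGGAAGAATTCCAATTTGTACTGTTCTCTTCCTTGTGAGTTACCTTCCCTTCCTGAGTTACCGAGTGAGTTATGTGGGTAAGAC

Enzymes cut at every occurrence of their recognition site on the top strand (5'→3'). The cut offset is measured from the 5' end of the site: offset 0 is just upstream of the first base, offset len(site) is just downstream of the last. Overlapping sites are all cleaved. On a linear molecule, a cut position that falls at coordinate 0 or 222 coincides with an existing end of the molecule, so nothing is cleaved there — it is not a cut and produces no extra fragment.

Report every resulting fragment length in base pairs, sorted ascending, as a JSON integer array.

[2,2,4,5,6,6,6,7,7,7,8,9,9,9,10,11,12,13,15,17,18,18,21]

Per-enzyme occurrences:
  FykX CTTCC/1: at [56, 71, 88, 165, 181, 186] ⇒ [57, 72, 89, 166, 182, 187]
  QalV CCGAG/5: at [50, 99, 198] ⇒ [55, 104, 203]
  IvoV TGAGTTA/2: at [41, 63, 121, 128, 173, 191, 203] ⇒ [43, 65, 123, 130, 175, 193, 205]
  ZebII AGAATTCC/6: at [15, 28, 77, 104, 113, 142] ⇒ [21, 34, 83, 110, 119, 148]

Pooled cuts: [21, 34, 43, 55, 57, 65, 72, 83, 89, 104, 110, 119, 123, 130, 148, 166, 175, 182, 187, 193, 203, 205]

Fragment lengths:
  [0,21): 21 bp
  [21,34): 13 bp
  [34,43): 9 bp
  [43,55): 12 bp
  [55,57): 2 bp
  [57,65): 8 bp
  [65,72): 7 bp
  [72,83): 11 bp
  [83,89): 6 bp
  [89,104): 15 bp
  [104,110): 6 bp
  [110,119): 9 bp
  [119,123): 4 bp
  [123,130): 7 bp
  [130,148): 18 bp
  [148,166): 18 bp
  [166,175): 9 bp
  [175,182): 7 bp
  [182,187): 5 bp
  [187,193): 6 bp
  [193,203): 10 bp
  [203,205): 2 bp
  [205,222): 17 bp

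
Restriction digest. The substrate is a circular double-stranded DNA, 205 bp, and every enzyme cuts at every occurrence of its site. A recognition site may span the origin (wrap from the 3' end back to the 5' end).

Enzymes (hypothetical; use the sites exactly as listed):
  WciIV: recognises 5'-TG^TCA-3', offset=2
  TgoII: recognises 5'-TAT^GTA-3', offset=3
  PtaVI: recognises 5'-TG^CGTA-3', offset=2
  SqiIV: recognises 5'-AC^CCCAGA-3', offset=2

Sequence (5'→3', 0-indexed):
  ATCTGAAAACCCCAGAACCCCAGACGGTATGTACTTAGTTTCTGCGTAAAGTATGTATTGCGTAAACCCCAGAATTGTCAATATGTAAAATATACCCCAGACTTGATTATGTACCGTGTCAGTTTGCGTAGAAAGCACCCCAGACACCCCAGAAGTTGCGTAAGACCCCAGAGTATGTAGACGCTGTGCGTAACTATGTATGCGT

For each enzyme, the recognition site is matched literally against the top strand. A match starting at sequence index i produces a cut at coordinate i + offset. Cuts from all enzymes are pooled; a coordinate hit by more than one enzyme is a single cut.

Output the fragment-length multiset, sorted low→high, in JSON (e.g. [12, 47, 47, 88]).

Per-enzyme occurrences:
  WciIV TGTCA/2: at [75, 116] ⇒ [77, 118]
  TgoII TATGTA/3: at [27, 51, 81, 107, 173, 194] ⇒ [30, 54, 84, 110, 176, 197]
  PtaVI TGCGTA/2: at [42, 58, 124, 156, 186, 200] ⇒ [44, 60, 126, 158, 188, 202]
  SqiIV ACCCCAGA/2: at [8, 16, 65, 93, 136, 145, 164] ⇒ [10, 18, 67, 95, 138, 147, 166]

All cut coordinates (distinct, sorted): [10, 18, 30, 44, 54, 60, 67, 77, 84, 95, 110, 118, 126, 138, 147, 158, 166, 176, 188, 197, 202]

Fragment lengths:
  10→18: 8 bp
  18→30: 12 bp
  30→44: 14 bp
  44→54: 10 bp
  54→60: 6 bp
  60→67: 7 bp
  67→77: 10 bp
  77→84: 7 bp
  84→95: 11 bp
  95→110: 15 bp
  110→118: 8 bp
  118→126: 8 bp
  126→138: 12 bp
  138→147: 9 bp
  147→158: 11 bp
  158→166: 8 bp
  166→176: 10 bp
  176→188: 12 bp
  188→197: 9 bp
  197→202: 5 bp
  202→10 (wrap): 205-202+10 = 13 bp

[5,6,7,7,8,8,8,8,9,9,10,10,10,11,11,12,12,12,13,14,15]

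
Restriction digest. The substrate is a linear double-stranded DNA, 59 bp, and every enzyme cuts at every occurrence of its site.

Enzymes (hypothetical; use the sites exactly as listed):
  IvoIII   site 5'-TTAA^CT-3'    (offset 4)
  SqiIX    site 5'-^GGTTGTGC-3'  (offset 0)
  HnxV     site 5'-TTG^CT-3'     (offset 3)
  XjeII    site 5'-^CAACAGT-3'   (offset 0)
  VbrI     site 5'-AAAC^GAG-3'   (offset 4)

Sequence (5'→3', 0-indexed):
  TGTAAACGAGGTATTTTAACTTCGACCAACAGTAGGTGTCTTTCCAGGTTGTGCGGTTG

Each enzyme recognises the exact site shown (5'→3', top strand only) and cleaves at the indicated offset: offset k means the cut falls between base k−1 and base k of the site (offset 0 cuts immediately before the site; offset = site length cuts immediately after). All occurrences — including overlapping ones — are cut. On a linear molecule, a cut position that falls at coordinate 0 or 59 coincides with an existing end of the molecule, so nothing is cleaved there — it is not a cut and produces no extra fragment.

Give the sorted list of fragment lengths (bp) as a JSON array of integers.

[7,7,12,13,20]

Per-enzyme occurrences:
  IvoIII (TTAACT, off=4): starts [15] → cuts [19]
  SqiIX (GGTTGTGC, off=0): starts [46] → cuts [46]
  HnxV (TTGCT, off=3): no sites
  XjeII (CAACAGT, off=0): starts [26] → cuts [26]
  VbrI (AAACGAG, off=4): starts [3] → cuts [7]

Pooled cuts: [7, 19, 26, 46]

Fragments:
  [0,7): 7 bp
  [7,19): 12 bp
  [19,26): 7 bp
  [26,46): 20 bp
  [46,59): 13 bp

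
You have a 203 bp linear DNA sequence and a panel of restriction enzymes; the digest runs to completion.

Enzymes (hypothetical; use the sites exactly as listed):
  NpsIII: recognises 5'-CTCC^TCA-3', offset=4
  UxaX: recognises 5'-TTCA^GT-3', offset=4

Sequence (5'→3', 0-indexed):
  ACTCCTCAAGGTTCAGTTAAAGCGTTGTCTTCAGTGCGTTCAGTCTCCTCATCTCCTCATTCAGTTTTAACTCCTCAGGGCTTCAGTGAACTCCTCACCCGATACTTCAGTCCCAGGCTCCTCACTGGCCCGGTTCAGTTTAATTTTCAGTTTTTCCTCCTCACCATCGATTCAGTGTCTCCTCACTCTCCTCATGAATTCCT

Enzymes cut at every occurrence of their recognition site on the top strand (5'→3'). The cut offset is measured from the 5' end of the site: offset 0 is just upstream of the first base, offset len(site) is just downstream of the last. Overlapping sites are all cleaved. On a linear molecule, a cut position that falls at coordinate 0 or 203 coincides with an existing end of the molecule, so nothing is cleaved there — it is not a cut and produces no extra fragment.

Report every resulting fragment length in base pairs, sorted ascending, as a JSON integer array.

[5,6,7,8,8,9,9,9,10,11,11,11,12,12,12,14,15,16,18]

Scan for sites:
  NpsIII CTCCTCA/4: at [1, 44, 52, 70, 90, 117, 156, 178, 187] ⇒ [5, 48, 56, 74, 94, 121, 160, 182, 191]
  UxaX TTCAGT/4: at [11, 29, 38, 59, 81, 105, 133, 145, 170] ⇒ [15, 33, 42, 63, 85, 109, 137, 149, 174]

Pooled cuts: [5, 15, 33, 42, 48, 56, 63, 74, 85, 94, 109, 121, 137, 149, 160, 174, 182, 191]

Fragments:
  [0,5): 5 bp
  [5,15): 10 bp
  [15,33): 18 bp
  [33,42): 9 bp
  [42,48): 6 bp
  [48,56): 8 bp
  [56,63): 7 bp
  [63,74): 11 bp
  [74,85): 11 bp
  [85,94): 9 bp
  [94,109): 15 bp
  [109,121): 12 bp
  [121,137): 16 bp
  [137,149): 12 bp
  [149,160): 11 bp
  [160,174): 14 bp
  [174,182): 8 bp
  [182,191): 9 bp
  [191,203): 12 bp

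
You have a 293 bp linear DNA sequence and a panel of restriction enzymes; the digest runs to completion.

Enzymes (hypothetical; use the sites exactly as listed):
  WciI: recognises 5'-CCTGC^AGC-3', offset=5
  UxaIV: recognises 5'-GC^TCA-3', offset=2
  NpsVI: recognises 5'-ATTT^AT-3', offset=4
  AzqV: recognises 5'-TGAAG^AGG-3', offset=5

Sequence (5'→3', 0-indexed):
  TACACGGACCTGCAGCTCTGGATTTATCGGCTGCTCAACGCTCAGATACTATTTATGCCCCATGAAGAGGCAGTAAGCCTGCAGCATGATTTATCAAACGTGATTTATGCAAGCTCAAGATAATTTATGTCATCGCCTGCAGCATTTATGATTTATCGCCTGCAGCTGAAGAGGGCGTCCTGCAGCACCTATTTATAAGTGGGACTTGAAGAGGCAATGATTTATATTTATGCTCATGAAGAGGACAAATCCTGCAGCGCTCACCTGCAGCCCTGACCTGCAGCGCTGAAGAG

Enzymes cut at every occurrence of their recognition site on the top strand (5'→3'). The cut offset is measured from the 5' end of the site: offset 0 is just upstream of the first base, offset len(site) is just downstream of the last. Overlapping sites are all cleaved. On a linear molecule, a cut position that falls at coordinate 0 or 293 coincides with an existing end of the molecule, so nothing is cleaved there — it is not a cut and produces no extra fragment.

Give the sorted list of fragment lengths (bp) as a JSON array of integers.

[4,5,6,7,7,7,8,8,8,8,9,9,10,11,12,12,12,12,12,13,13,13,13,14,14,14,15,17]

Site scan:
  WciI CCTGCAGC/5: at [8, 77, 135, 158, 178, 250, 263, 276] ⇒ [13, 82, 140, 163, 183, 255, 268, 281]
  UxaIV GCTCA/2: at [32, 39, 112, 231, 258] ⇒ [34, 41, 114, 233, 260]
  NpsVI ATTTAT/4: at [21, 50, 88, 102, 122, 143, 150, 190, 219, 225] ⇒ [25, 54, 92, 106, 126, 147, 154, 194, 223, 229]
  AzqV TGAAGAGG/5: at [62, 166, 206, 236] ⇒ [67, 171, 211, 241]

Pooled cuts: [13, 25, 34, 41, 54, 67, 82, 92, 106, 114, 126, 140, 147, 154, 163, 171, 183, 194, 211, 223, 229, 233, 241, 255, 260, 268, 281]

Fragments:
  [0,13): 13 bp
  [13,25): 12 bp
  [25,34): 9 bp
  [34,41): 7 bp
  [41,54): 13 bp
  [54,67): 13 bp
  [67,82): 15 bp
  [82,92): 10 bp
  [92,106): 14 bp
  [106,114): 8 bp
  [114,126): 12 bp
  [126,140): 14 bp
  [140,147): 7 bp
  [147,154): 7 bp
  [154,163): 9 bp
  [163,171): 8 bp
  [171,183): 12 bp
  [183,194): 11 bp
  [194,211): 17 bp
  [211,223): 12 bp
  [223,229): 6 bp
  [229,233): 4 bp
  [233,241): 8 bp
  [241,255): 14 bp
  [255,260): 5 bp
  [260,268): 8 bp
  [268,281): 13 bp
  [281,293): 12 bp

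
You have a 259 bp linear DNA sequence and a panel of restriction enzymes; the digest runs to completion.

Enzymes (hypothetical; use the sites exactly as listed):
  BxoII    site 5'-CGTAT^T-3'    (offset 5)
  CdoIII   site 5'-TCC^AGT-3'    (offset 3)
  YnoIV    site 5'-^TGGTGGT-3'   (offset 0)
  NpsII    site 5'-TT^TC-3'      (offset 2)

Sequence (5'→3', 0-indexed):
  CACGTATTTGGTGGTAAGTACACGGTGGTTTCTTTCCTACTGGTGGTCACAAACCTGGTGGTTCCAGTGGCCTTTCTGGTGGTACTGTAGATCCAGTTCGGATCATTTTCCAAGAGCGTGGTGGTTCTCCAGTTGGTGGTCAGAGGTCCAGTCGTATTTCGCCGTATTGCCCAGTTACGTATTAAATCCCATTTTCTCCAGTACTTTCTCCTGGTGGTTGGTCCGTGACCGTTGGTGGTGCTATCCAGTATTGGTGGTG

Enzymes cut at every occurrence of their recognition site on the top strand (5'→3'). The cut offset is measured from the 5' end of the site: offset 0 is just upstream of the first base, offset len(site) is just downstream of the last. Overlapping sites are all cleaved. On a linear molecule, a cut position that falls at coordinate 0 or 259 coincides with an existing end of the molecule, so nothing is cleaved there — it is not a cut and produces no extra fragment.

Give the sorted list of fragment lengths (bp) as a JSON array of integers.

Per-enzyme occurrences:
  BxoII (CGTATT, off=5): starts [2, 152, 162, 177] → cuts [7, 157, 167, 182]
  CdoIII (TCCAGT, off=3): starts [62, 91, 127, 146, 196, 243] → cuts [65, 94, 130, 149, 199, 246]
  YnoIV (TGGTGGT, off=0): starts [8, 40, 55, 76, 118, 133, 211, 232, 251] → cuts [8, 40, 55, 76, 118, 133, 211, 232, 251]
  NpsII (TTTC, off=2): starts [28, 32, 72, 106, 156, 192, 204] → cuts [30, 34, 74, 108, 158, 194, 206]

All cut coordinates (distinct, sorted): [7, 8, 30, 34, 40, 55, 65, 74, 76, 94, 108, 118, 130, 133, 149, 157, 158, 167, 182, 194, 199, 206, 211, 232, 246, 251]

Fragment lengths:
  [0,7): 7 bp
  [7,8): 1 bp
  [8,30): 22 bp
  [30,34): 4 bp
  [34,40): 6 bp
  [40,55): 15 bp
  [55,65): 10 bp
  [65,74): 9 bp
  [74,76): 2 bp
  [76,94): 18 bp
  [94,108): 14 bp
  [108,118): 10 bp
  [118,130): 12 bp
  [130,133): 3 bp
  [133,149): 16 bp
  [149,157): 8 bp
  [157,158): 1 bp
  [158,167): 9 bp
  [167,182): 15 bp
  [182,194): 12 bp
  [194,199): 5 bp
  [199,206): 7 bp
  [206,211): 5 bp
  [211,232): 21 bp
  [232,246): 14 bp
  [246,251): 5 bp
  [251,259): 8 bp

[1,1,2,3,4,5,5,5,6,7,7,8,8,9,9,10,10,12,12,14,14,15,15,16,18,21,22]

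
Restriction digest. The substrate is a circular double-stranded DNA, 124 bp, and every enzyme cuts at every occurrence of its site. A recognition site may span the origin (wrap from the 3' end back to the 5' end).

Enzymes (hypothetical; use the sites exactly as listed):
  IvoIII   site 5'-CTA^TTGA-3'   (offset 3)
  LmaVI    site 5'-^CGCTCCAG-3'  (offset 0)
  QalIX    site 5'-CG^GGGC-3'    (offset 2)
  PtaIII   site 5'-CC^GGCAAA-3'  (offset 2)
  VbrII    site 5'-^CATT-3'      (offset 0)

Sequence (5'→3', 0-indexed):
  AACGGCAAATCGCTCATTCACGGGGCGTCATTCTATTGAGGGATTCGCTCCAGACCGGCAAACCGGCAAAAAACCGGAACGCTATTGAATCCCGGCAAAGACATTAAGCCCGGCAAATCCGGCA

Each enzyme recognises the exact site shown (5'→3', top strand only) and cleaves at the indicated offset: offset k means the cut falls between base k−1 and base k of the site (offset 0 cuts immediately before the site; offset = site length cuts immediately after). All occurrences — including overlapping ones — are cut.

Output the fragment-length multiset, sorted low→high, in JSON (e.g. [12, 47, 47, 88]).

[6,7,8,8,8,9,9,10,10,11,18,20]

Site scan:
  IvoIII (CTATTGA, off=3): starts [32, 81] → cuts [35, 84]
  LmaVI (CGCTCCAG, off=0): starts [45] → cuts [45]
  QalIX (CGGGGC, off=2): starts [20] → cuts [22]
  PtaIII (CCGGCAAA, off=2): starts [54, 62, 91, 109, 118] → cuts [56, 64, 93, 111, 120]
  VbrII (CATT, off=0): starts [14, 28, 101] → cuts [14, 28, 101]

All cut coordinates (distinct, sorted): [14, 22, 28, 35, 45, 56, 64, 84, 93, 101, 111, 120]

Fragments:
  14→22: 8 bp
  22→28: 6 bp
  28→35: 7 bp
  35→45: 10 bp
  45→56: 11 bp
  56→64: 8 bp
  64→84: 20 bp
  84→93: 9 bp
  93→101: 8 bp
  101→111: 10 bp
  111→120: 9 bp
  120→14 (wrap): 124-120+14 = 18 bp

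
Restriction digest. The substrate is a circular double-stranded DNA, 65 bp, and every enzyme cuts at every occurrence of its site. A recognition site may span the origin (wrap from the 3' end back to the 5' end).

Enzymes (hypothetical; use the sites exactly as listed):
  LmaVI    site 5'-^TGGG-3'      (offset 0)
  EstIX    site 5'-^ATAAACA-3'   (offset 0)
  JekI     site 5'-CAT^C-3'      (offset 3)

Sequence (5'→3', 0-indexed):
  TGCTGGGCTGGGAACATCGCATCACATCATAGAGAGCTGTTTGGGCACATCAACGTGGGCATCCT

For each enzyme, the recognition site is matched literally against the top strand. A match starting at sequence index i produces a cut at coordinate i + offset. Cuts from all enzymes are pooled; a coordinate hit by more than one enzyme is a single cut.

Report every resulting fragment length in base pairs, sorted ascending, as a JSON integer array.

Site scan:
  LmaVI TGGG/0: at [3, 8, 41, 55] ⇒ [3, 8, 41, 55]
  EstIX (ATAAACA, off=0): no sites
  JekI CATC/3: at [14, 19, 24, 47, 59] ⇒ [17, 22, 27, 50, 62]

Pooled cuts: [3, 8, 17, 22, 27, 41, 50, 55, 62]

Fragments:
  3→8: 5 bp
  8→17: 9 bp
  17→22: 5 bp
  22→27: 5 bp
  27→41: 14 bp
  41→50: 9 bp
  50→55: 5 bp
  55→62: 7 bp
  62→3 (wrap): 65-62+3 = 6 bp

[5,5,5,5,6,7,9,9,14]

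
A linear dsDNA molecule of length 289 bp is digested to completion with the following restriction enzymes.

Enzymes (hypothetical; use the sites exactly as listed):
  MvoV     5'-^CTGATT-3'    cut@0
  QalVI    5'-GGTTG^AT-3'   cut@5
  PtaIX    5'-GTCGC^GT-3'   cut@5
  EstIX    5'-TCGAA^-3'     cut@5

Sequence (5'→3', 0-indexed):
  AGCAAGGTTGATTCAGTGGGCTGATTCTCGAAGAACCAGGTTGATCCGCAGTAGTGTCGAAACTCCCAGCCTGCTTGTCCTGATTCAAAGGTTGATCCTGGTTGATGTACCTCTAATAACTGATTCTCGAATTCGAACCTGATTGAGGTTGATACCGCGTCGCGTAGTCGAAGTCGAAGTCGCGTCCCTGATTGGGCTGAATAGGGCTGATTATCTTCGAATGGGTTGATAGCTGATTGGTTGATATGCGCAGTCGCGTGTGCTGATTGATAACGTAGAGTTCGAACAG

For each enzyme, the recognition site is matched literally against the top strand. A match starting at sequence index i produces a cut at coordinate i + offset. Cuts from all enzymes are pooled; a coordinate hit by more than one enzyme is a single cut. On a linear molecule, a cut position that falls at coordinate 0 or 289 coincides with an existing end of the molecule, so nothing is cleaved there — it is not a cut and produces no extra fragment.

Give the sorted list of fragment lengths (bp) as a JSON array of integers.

Scan for sites:
  MvoV CTGATT/0: at [20, 79, 119, 138, 187, 206, 232, 262] ⇒ [20, 79, 119, 138, 187, 206, 232, 262]
  QalVI GGTTGAT/5: at [5, 38, 89, 99, 146, 223, 238] ⇒ [10, 43, 94, 104, 151, 228, 243]
  PtaIX GTCGCGT/5: at [158, 178, 252] ⇒ [163, 183, 257]
  EstIX TCGAA/5: at [27, 56, 126, 132, 167, 173, 216, 281] ⇒ [32, 61, 131, 137, 172, 178, 221, 286]

All cut coordinates (distinct, sorted): [10, 20, 32, 43, 61, 79, 94, 104, 119, 131, 137, 138, 151, 163, 172, 178, 183, 187, 206, 221, 228, 232, 243, 257, 262, 286]

Fragment lengths:
  [0,10): 10 bp
  [10,20): 10 bp
  [20,32): 12 bp
  [32,43): 11 bp
  [43,61): 18 bp
  [61,79): 18 bp
  [79,94): 15 bp
  [94,104): 10 bp
  [104,119): 15 bp
  [119,131): 12 bp
  [131,137): 6 bp
  [137,138): 1 bp
  [138,151): 13 bp
  [151,163): 12 bp
  [163,172): 9 bp
  [172,178): 6 bp
  [178,183): 5 bp
  [183,187): 4 bp
  [187,206): 19 bp
  [206,221): 15 bp
  [221,228): 7 bp
  [228,232): 4 bp
  [232,243): 11 bp
  [243,257): 14 bp
  [257,262): 5 bp
  [262,286): 24 bp
  [286,289): 3 bp

[1,3,4,4,5,5,6,6,7,9,10,10,10,11,11,12,12,12,13,14,15,15,15,18,18,19,24]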